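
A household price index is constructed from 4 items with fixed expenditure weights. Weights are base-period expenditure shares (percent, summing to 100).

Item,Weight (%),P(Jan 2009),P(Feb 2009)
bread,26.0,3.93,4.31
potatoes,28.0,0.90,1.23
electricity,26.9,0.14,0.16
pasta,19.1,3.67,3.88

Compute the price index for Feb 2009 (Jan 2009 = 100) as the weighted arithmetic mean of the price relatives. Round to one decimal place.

117.7

bread: 26.0 × (4.31/3.93) = 26.0 × 1.096692 = 28.5140
potatoes: 28.0 × (1.23/0.90) = 28.0 × 1.366667 = 38.2667
electricity: 26.9 × (0.16/0.14) = 26.9 × 1.142857 = 30.7429
pasta: 19.1 × (3.88/3.67) = 19.1 × 1.057221 = 20.1929
Index = Σ wᵢ·(p₁ᵢ/p₀ᵢ) = 28.5140 + 38.2667 + 30.7429 + 20.1929 = 117.7164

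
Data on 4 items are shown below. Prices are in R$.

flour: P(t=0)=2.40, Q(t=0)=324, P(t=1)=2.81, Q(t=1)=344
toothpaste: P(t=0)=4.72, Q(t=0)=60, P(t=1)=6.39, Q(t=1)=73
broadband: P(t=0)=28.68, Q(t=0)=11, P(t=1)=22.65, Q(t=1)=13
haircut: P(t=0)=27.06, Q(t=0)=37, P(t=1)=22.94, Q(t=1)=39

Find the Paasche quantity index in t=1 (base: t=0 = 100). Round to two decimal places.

Paasche quantity index uses current-period prices as weights.
ΣP(t=1)·Q(t=1) = 2.81×344 + 6.39×73 + 22.65×13 + 22.94×39 = 966.64 + 466.47 + 294.45 + 894.66 = 2622.22
ΣP(t=1)·Q(t=0) = 2.81×324 + 6.39×60 + 22.65×11 + 22.94×37 = 910.44 + 383.4 + 249.15 + 848.78 = 2391.77
Index = 2622.22 / 2391.77 × 100 = 109.6351

109.64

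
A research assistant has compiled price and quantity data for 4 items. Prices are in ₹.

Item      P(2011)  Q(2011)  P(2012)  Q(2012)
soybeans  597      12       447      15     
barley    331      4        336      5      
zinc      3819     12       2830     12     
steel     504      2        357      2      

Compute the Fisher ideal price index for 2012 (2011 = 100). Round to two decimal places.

Laspeyres component (base-period weights):
ΣP(2012)Q(2011) = 447×12 + 336×4 + 2830×12 + 357×2 = 5364 + 1344 + 33960 + 714 = 41382
ΣP(2011)Q(2011) = 597×12 + 331×4 + 3819×12 + 504×2 = 7164 + 1324 + 45828 + 1008 = 55324
L = 41382 / 55324 × 100 = 74.7994
Paasche component (current-period weights):
ΣP(2012)Q(2012) = 447×15 + 336×5 + 2830×12 + 357×2 = 6705 + 1680 + 33960 + 714 = 43059
ΣP(2011)Q(2012) = 597×15 + 331×5 + 3819×12 + 504×2 = 8955 + 1655 + 45828 + 1008 = 57446
P = 43059 / 57446 × 100 = 74.9556
Fisher = √(L × P) = √(74.7994 × 74.9556) = 74.8774

74.88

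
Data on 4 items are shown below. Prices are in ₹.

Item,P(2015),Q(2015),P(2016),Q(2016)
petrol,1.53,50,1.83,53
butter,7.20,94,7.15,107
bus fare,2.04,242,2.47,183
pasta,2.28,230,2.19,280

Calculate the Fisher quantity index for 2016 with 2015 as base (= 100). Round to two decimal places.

104.26

Laspeyres component (base-period weights):
ΣP(2015)Q(2016) = 1.53×53 + 7.20×107 + 2.04×183 + 2.28×280 = 81.09 + 770.4 + 373.32 + 638.4 = 1863.21
ΣP(2015)Q(2015) = 1.53×50 + 7.20×94 + 2.04×242 + 2.28×230 = 76.5 + 676.8 + 493.68 + 524.4 = 1771.38
L = 1863.21 / 1771.38 × 100 = 105.1841
Paasche component (current-period weights):
ΣP(2016)Q(2016) = 1.83×53 + 7.15×107 + 2.47×183 + 2.19×280 = 96.99 + 765.05 + 452.01 + 613.2 = 1927.25
ΣP(2016)Q(2015) = 1.83×50 + 7.15×94 + 2.47×242 + 2.19×230 = 91.5 + 672.1 + 597.74 + 503.7 = 1865.04
P = 1927.25 / 1865.04 × 100 = 103.3356
Fisher = √(L × P) = √(105.1841 × 103.3356) = 104.2557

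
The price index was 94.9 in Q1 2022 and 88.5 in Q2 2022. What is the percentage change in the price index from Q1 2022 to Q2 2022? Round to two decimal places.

-6.74%

Change = (88.5 − 94.9) / 94.9 × 100
       = -6.4 / 94.9 × 100 = -6.7439%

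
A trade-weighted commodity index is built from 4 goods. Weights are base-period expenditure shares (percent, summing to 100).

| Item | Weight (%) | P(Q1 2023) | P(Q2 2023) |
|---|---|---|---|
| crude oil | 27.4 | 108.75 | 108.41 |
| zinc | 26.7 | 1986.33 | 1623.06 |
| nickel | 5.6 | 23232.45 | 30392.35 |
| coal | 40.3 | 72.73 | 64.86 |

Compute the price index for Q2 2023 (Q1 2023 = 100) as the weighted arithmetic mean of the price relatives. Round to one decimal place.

92.4

crude oil: 27.4 × (108.41/108.75) = 27.4 × 0.996874 = 27.3143
zinc: 26.7 × (1623.06/1986.33) = 26.7 × 0.817115 = 21.8170
nickel: 5.6 × (30392.35/23232.45) = 5.6 × 1.308185 = 7.3258
coal: 40.3 × (64.86/72.73) = 40.3 × 0.891792 = 35.9392
Index = Σ wᵢ·(p₁ᵢ/p₀ᵢ) = 27.3143 + 21.8170 + 7.3258 + 35.9392 = 92.3963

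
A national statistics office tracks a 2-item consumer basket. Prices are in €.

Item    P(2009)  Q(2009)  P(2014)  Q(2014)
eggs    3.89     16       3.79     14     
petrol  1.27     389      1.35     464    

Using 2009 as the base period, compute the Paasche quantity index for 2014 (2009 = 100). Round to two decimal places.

Paasche quantity index uses current-period prices as weights.
ΣP(2014)·Q(2014) = 3.79×14 + 1.35×464 = 53.06 + 626.4 = 679.46
ΣP(2014)·Q(2009) = 3.79×16 + 1.35×389 = 60.64 + 525.15 = 585.79
Index = 679.46 / 585.79 × 100 = 115.9904

115.99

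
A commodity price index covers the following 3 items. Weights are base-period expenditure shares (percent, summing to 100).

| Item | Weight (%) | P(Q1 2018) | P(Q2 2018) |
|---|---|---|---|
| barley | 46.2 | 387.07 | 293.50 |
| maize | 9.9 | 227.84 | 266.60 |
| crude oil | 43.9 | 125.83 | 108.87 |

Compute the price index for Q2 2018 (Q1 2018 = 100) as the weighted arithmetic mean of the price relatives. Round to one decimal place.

barley: 46.2 × (293.50/387.07) = 46.2 × 0.758261 = 35.0316
maize: 9.9 × (266.60/227.84) = 9.9 × 1.170119 = 11.5842
crude oil: 43.9 × (108.87/125.83) = 43.9 × 0.865215 = 37.9829
Index = Σ wᵢ·(p₁ᵢ/p₀ᵢ) = 35.0316 + 11.5842 + 37.9829 = 84.5988

84.6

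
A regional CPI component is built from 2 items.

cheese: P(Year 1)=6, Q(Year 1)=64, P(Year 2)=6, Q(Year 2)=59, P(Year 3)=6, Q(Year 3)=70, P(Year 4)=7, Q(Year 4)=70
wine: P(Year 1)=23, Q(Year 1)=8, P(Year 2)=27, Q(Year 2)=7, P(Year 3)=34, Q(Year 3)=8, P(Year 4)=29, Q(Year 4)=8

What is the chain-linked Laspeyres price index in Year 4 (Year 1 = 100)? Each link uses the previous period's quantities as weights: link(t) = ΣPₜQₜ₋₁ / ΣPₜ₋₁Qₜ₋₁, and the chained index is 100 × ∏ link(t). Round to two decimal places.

120.16

Link Year 1→Year 2:
ΣP(Year 2)Q(Year 1) = 6×64 + 27×8 = 384 + 216 = 600
ΣP(Year 1)Q(Year 1) = 6×64 + 23×8 = 384 + 184 = 568
link = 600/568 = 1.056338
Link Year 2→Year 3:
ΣP(Year 3)Q(Year 2) = 6×59 + 34×7 = 354 + 238 = 592
ΣP(Year 2)Q(Year 2) = 6×59 + 27×7 = 354 + 189 = 543
link = 592/543 = 1.090239
Link Year 3→Year 4:
ΣP(Year 4)Q(Year 3) = 7×70 + 29×8 = 490 + 232 = 722
ΣP(Year 3)Q(Year 3) = 6×70 + 34×8 = 420 + 272 = 692
link = 722/692 = 1.043353
Chained index = 100 × 1.056338 × 1.090239 × 1.043353 = 120.1589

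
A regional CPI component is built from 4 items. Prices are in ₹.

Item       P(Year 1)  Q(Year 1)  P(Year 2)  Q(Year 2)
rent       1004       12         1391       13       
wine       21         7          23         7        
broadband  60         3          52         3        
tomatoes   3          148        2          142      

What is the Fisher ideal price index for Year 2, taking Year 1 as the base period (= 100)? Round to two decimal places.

Laspeyres component (base-period weights):
ΣP(Year 2)Q(Year 1) = 1391×12 + 23×7 + 52×3 + 2×148 = 16692 + 161 + 156 + 296 = 17305
ΣP(Year 1)Q(Year 1) = 1004×12 + 21×7 + 60×3 + 3×148 = 12048 + 147 + 180 + 444 = 12819
L = 17305 / 12819 × 100 = 134.9949
Paasche component (current-period weights):
ΣP(Year 2)Q(Year 2) = 1391×13 + 23×7 + 52×3 + 2×142 = 18083 + 161 + 156 + 284 = 18684
ΣP(Year 1)Q(Year 2) = 1004×13 + 21×7 + 60×3 + 3×142 = 13052 + 147 + 180 + 426 = 13805
P = 18684 / 13805 × 100 = 135.3423
Fisher = √(L × P) = √(134.9949 × 135.3423) = 135.1685

135.17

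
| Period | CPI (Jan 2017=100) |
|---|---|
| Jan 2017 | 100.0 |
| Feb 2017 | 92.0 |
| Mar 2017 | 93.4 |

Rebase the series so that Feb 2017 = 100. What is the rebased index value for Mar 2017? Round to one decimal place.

Rebased(Mar 2017) = 93.4 / 92.0 × 100 = 101.5217

101.5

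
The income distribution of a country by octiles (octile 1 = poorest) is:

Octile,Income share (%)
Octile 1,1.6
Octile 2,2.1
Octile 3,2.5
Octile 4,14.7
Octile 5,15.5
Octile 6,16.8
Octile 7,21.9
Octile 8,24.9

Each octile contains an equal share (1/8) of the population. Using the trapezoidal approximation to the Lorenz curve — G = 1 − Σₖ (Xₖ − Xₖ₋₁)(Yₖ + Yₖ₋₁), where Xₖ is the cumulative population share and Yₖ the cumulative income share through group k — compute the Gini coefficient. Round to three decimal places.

0.382

Cumulative income shares Yₖ: 0.0160, 0.0370, 0.0620, 0.2090, 0.3640, 0.5320, 0.7510, 1.0000
Σ (Xₖ−Xₖ₋₁)(Yₖ+Yₖ₋₁) = (1/8)(0.0160+0.0000) + (1/8)(0.0370+0.0160) + (1/8)(0.0620+0.0370) + (1/8)(0.2090+0.0620) + (1/8)(0.3640+0.2090) + (1/8)(0.5320+0.3640) + (1/8)(0.7510+0.5320) + (1/8)(1.0000+0.7510)
  = 0.0020 + 0.0066 + 0.0124 + 0.0339 + 0.0716 + 0.1120 + 0.1604 + 0.2189 = 0.6178
G = 1 − 0.6178 = 0.3822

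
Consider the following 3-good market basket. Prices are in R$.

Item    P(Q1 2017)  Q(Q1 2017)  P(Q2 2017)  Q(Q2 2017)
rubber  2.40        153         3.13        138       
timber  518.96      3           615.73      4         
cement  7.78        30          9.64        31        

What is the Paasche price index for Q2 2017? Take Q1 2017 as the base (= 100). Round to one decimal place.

120.6

Paasche price index uses current-period quantities as weights.
ΣP(Q2 2017)·Q(Q2 2017) = 3.13×138 + 615.73×4 + 9.64×31 = 431.94 + 2462.92 + 298.84 = 3193.7
ΣP(Q1 2017)·Q(Q2 2017) = 2.40×138 + 518.96×4 + 7.78×31 = 331.2 + 2075.84 + 241.18 = 2648.22
Index = 3193.7 / 2648.22 × 100 = 120.5980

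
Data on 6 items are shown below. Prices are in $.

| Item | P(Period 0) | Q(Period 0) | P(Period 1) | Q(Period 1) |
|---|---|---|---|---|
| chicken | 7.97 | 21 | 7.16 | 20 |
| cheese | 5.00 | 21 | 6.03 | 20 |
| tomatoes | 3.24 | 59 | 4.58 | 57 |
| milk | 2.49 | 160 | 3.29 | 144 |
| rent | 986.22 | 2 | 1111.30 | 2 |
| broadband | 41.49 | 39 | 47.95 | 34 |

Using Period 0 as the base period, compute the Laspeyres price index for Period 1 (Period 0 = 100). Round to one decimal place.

Laspeyres price index uses base-period quantities as weights.
ΣP(Period 1)·Q(Period 0) = 7.16×21 + 6.03×21 + 4.58×59 + 3.29×160 + 1111.30×2 + 47.95×39 = 150.36 + 126.63 + 270.22 + 526.4 + 2222.6 + 1870.05 = 5166.26
ΣP(Period 0)·Q(Period 0) = 7.97×21 + 5.00×21 + 3.24×59 + 2.49×160 + 986.22×2 + 41.49×39 = 167.37 + 105 + 191.16 + 398.4 + 1972.44 + 1618.11 = 4452.48
Index = 5166.26 / 4452.48 × 100 = 116.0311

116.0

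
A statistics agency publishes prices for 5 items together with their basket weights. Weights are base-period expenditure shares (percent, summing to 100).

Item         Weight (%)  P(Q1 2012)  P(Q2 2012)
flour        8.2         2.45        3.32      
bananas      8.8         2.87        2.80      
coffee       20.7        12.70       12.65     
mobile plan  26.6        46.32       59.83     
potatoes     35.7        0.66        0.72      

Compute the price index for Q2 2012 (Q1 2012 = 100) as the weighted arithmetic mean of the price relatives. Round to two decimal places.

flour: 8.2 × (3.32/2.45) = 8.2 × 1.355102 = 11.1118
bananas: 8.8 × (2.80/2.87) = 8.8 × 0.975610 = 8.5854
coffee: 20.7 × (12.65/12.70) = 20.7 × 0.996063 = 20.6185
mobile plan: 26.6 × (59.83/46.32) = 26.6 × 1.291667 = 34.3583
potatoes: 35.7 × (0.72/0.66) = 35.7 × 1.090909 = 38.9455
Index = Σ wᵢ·(p₁ᵢ/p₀ᵢ) = 11.1118 + 8.5854 + 20.6185 + 34.3583 + 38.9455 = 113.6195

113.62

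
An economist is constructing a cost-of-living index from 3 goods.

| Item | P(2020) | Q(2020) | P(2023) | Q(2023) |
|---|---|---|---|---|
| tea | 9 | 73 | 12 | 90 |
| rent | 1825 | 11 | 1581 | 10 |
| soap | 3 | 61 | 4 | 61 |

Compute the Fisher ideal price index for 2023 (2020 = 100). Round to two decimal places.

Laspeyres component (base-period weights):
ΣP(2023)Q(2020) = 12×73 + 1581×11 + 4×61 = 876 + 17391 + 244 = 18511
ΣP(2020)Q(2020) = 9×73 + 1825×11 + 3×61 = 657 + 20075 + 183 = 20915
L = 18511 / 20915 × 100 = 88.5059
Paasche component (current-period weights):
ΣP(2023)Q(2023) = 12×90 + 1581×10 + 4×61 = 1080 + 15810 + 244 = 17134
ΣP(2020)Q(2023) = 9×90 + 1825×10 + 3×61 = 810 + 18250 + 183 = 19243
P = 17134 / 19243 × 100 = 89.0402
Fisher = √(L × P) = √(88.5059 × 89.0402) = 88.7726

88.77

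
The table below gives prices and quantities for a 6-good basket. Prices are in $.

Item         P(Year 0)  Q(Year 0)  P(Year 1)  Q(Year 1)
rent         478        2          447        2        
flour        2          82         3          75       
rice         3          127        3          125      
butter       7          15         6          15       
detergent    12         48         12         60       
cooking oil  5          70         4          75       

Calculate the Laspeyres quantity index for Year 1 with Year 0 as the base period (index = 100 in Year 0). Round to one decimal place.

105.9

Laspeyres quantity index uses base-period prices as weights.
ΣP(Year 0)·Q(Year 1) = 478×2 + 2×75 + 3×125 + 7×15 + 12×60 + 5×75 = 956 + 150 + 375 + 105 + 720 + 375 = 2681
ΣP(Year 0)·Q(Year 0) = 478×2 + 2×82 + 3×127 + 7×15 + 12×48 + 5×70 = 956 + 164 + 381 + 105 + 576 + 350 = 2532
Index = 2681 / 2532 × 100 = 105.8847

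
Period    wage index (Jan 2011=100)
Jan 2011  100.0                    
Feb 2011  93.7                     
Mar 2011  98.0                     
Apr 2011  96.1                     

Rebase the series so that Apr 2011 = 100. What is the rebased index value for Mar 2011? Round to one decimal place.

Rebased(Mar 2011) = 98.0 / 96.1 × 100 = 101.9771

102.0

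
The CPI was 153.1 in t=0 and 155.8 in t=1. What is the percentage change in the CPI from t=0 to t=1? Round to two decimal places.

Change = (155.8 − 153.1) / 153.1 × 100
       = 2.7 / 153.1 × 100 = 1.7636%

1.76%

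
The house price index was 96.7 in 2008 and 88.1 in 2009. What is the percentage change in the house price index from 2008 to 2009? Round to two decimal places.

Change = (88.1 − 96.7) / 96.7 × 100
       = -8.6 / 96.7 × 100 = -8.8935%

-8.89%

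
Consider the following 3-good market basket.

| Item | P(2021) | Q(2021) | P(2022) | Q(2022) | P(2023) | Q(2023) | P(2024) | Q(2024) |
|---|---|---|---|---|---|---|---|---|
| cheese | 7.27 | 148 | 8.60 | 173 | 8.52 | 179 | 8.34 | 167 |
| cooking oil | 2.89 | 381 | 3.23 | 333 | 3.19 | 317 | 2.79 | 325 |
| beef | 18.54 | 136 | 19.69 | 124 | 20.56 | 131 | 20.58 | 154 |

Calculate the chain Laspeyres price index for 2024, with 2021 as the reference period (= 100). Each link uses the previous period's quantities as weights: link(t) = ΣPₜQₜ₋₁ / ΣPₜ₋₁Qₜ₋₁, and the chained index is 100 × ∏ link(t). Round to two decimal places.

108.70

Link 2021→2022:
ΣP(2022)Q(2021) = 8.60×148 + 3.23×381 + 19.69×136 = 1272.8 + 1230.63 + 2677.84 = 5181.27
ΣP(2021)Q(2021) = 7.27×148 + 2.89×381 + 18.54×136 = 1075.96 + 1101.09 + 2521.44 = 4698.49
link = 5181.27/4698.49 = 1.102752
Link 2022→2023:
ΣP(2023)Q(2022) = 8.52×173 + 3.19×333 + 20.56×124 = 1473.96 + 1062.27 + 2549.44 = 5085.67
ΣP(2022)Q(2022) = 8.60×173 + 3.23×333 + 19.69×124 = 1487.8 + 1075.59 + 2441.56 = 5004.95
link = 5085.67/5004.95 = 1.016128
Link 2023→2024:
ΣP(2024)Q(2023) = 8.34×179 + 2.79×317 + 20.58×131 = 1492.86 + 884.43 + 2695.98 = 5073.27
ΣP(2023)Q(2023) = 8.52×179 + 3.19×317 + 20.56×131 = 1525.08 + 1011.23 + 2693.36 = 5229.67
link = 5073.27/5229.67 = 0.970094
Chained index = 100 × 1.102752 × 1.016128 × 0.970094 = 108.7026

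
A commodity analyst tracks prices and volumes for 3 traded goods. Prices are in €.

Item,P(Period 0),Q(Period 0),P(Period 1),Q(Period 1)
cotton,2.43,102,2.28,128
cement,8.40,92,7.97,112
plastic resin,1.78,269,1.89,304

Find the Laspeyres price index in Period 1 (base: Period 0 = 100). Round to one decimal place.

98.3

Laspeyres price index uses base-period quantities as weights.
ΣP(Period 1)·Q(Period 0) = 2.28×102 + 7.97×92 + 1.89×269 = 232.56 + 733.24 + 508.41 = 1474.21
ΣP(Period 0)·Q(Period 0) = 2.43×102 + 8.40×92 + 1.78×269 = 247.86 + 772.8 + 478.82 = 1499.48
Index = 1474.21 / 1499.48 × 100 = 98.3147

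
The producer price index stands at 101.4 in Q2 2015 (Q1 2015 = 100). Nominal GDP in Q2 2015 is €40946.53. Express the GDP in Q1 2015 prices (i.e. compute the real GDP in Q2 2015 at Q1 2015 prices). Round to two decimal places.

Real = Nominal ÷ (Index/100) = 40946.53 ÷ (101.4/100)
     = 40946.53 ÷ 1.014 = 40381.1933

40381.19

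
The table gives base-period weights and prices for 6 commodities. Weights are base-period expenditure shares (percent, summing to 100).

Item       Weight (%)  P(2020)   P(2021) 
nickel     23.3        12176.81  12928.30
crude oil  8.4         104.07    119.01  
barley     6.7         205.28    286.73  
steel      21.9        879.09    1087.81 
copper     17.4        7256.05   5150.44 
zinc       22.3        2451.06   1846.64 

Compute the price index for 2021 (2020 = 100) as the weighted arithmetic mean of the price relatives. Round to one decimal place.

100.0

nickel: 23.3 × (12928.30/12176.81) = 23.3 × 1.061715 = 24.7380
crude oil: 8.4 × (119.01/104.07) = 8.4 × 1.143557 = 9.6059
barley: 6.7 × (286.73/205.28) = 6.7 × 1.396775 = 9.3584
steel: 21.9 × (1087.81/879.09) = 21.9 × 1.237427 = 27.0997
copper: 17.4 × (5150.44/7256.05) = 17.4 × 0.709813 = 12.3507
zinc: 22.3 × (1846.64/2451.06) = 22.3 × 0.753405 = 16.8009
Index = Σ wᵢ·(p₁ᵢ/p₀ᵢ) = 24.7380 + 9.6059 + 9.3584 + 27.0997 + 12.3507 + 16.8009 = 99.9536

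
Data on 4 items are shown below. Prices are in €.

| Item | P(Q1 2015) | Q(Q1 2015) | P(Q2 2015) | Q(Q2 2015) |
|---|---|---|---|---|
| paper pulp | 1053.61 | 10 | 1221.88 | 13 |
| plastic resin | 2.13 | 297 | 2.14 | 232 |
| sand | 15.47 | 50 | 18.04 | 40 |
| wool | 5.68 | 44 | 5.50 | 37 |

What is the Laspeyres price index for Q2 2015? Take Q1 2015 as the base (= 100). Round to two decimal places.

114.81

Laspeyres price index uses base-period quantities as weights.
ΣP(Q2 2015)·Q(Q1 2015) = 1221.88×10 + 2.14×297 + 18.04×50 + 5.50×44 = 12218.8 + 635.58 + 902 + 242 = 13998.38
ΣP(Q1 2015)·Q(Q1 2015) = 1053.61×10 + 2.13×297 + 15.47×50 + 5.68×44 = 10536.1 + 632.61 + 773.5 + 249.92 = 12192.13
Index = 13998.38 / 12192.13 × 100 = 114.8149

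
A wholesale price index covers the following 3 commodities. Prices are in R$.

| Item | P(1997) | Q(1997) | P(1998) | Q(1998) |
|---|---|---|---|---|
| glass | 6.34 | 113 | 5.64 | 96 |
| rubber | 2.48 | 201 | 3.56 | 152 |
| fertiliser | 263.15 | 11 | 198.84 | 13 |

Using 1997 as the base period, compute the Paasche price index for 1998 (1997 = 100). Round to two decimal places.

Paasche price index uses current-period quantities as weights.
ΣP(1998)·Q(1998) = 5.64×96 + 3.56×152 + 198.84×13 = 541.44 + 541.12 + 2584.92 = 3667.48
ΣP(1997)·Q(1998) = 6.34×96 + 2.48×152 + 263.15×13 = 608.64 + 376.96 + 3420.95 = 4406.55
Index = 3667.48 / 4406.55 × 100 = 83.2279

83.23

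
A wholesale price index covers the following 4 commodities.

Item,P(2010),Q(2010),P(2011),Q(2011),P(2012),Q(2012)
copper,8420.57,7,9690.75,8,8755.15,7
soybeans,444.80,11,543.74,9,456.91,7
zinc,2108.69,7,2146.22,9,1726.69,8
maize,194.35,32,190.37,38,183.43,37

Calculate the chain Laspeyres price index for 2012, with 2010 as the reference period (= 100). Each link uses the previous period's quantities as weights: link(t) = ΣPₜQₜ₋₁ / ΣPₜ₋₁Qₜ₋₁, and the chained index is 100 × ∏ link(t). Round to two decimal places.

Link 2010→2011:
ΣP(2011)Q(2010) = 9690.75×7 + 543.74×11 + 2146.22×7 + 190.37×32 = 67835.25 + 5981.14 + 15023.54 + 6091.84 = 94931.77
ΣP(2010)Q(2010) = 8420.57×7 + 444.80×11 + 2108.69×7 + 194.35×32 = 58943.99 + 4892.8 + 14760.83 + 6219.2 = 84816.82
link = 94931.77/84816.82 = 1.119256
Link 2011→2012:
ΣP(2012)Q(2011) = 8755.15×8 + 456.91×9 + 1726.69×9 + 183.43×38 = 70041.2 + 4112.19 + 15540.21 + 6970.34 = 96663.94
ΣP(2011)Q(2011) = 9690.75×8 + 543.74×9 + 2146.22×9 + 190.37×38 = 77526 + 4893.66 + 19315.98 + 7234.06 = 108969.7
link = 96663.94/108969.7 = 0.887072
Chained index = 100 × 1.119256 × 0.887072 = 99.2861

99.29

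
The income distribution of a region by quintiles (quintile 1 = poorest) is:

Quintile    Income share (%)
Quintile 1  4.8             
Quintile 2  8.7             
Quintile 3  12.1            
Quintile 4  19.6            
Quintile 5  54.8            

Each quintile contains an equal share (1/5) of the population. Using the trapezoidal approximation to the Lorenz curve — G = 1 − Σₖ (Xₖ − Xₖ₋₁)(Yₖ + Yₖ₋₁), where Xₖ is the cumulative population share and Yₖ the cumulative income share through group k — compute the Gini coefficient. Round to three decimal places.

Cumulative income shares Yₖ: 0.0480, 0.1350, 0.2560, 0.4520, 1.0000
Σ (Xₖ−Xₖ₋₁)(Yₖ+Yₖ₋₁) = (1/5)(0.0480+0.0000) + (1/5)(0.1350+0.0480) + (1/5)(0.2560+0.1350) + (1/5)(0.4520+0.2560) + (1/5)(1.0000+0.4520)
  = 0.0096 + 0.0366 + 0.0782 + 0.1416 + 0.2904 = 0.5564
G = 1 − 0.5564 = 0.4436

0.444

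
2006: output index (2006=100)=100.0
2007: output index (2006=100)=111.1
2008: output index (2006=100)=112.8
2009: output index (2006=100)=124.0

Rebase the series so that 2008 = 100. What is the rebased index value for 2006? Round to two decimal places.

88.65

Rebased(2006) = 100.0 / 112.8 × 100 = 88.6525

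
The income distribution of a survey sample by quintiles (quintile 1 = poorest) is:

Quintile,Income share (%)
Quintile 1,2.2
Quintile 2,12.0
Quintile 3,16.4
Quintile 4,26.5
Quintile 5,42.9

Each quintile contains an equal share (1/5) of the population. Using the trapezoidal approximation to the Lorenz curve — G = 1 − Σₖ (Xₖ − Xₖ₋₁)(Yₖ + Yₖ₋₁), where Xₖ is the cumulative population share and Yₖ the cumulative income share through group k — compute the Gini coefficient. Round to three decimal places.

0.384

Cumulative income shares Yₖ: 0.0220, 0.1420, 0.3060, 0.5710, 1.0000
Σ (Xₖ−Xₖ₋₁)(Yₖ+Yₖ₋₁) = (1/5)(0.0220+0.0000) + (1/5)(0.1420+0.0220) + (1/5)(0.3060+0.1420) + (1/5)(0.5710+0.3060) + (1/5)(1.0000+0.5710)
  = 0.0044 + 0.0328 + 0.0896 + 0.1754 + 0.3142 = 0.6164
G = 1 − 0.6164 = 0.3836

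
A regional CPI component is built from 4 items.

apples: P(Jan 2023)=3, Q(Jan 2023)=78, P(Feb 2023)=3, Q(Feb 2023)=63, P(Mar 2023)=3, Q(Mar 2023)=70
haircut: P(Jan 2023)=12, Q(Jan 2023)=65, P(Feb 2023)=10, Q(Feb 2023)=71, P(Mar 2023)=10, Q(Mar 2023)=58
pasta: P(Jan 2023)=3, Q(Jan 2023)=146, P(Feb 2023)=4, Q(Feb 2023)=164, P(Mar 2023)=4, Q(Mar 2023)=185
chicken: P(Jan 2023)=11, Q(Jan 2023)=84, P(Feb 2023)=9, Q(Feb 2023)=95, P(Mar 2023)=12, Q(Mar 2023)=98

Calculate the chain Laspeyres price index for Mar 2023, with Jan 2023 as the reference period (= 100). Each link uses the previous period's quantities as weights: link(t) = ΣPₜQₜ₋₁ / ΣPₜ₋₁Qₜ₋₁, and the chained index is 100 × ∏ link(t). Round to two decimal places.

104.67

Link Jan 2023→Feb 2023:
ΣP(Feb 2023)Q(Jan 2023) = 3×78 + 10×65 + 4×146 + 9×84 = 234 + 650 + 584 + 756 = 2224
ΣP(Jan 2023)Q(Jan 2023) = 3×78 + 12×65 + 3×146 + 11×84 = 234 + 780 + 438 + 924 = 2376
link = 2224/2376 = 0.936027
Link Feb 2023→Mar 2023:
ΣP(Mar 2023)Q(Feb 2023) = 3×63 + 10×71 + 4×164 + 12×95 = 189 + 710 + 656 + 1140 = 2695
ΣP(Feb 2023)Q(Feb 2023) = 3×63 + 10×71 + 4×164 + 9×95 = 189 + 710 + 656 + 855 = 2410
link = 2695/2410 = 1.118257
Chained index = 100 × 0.936027 × 1.118257 = 104.6719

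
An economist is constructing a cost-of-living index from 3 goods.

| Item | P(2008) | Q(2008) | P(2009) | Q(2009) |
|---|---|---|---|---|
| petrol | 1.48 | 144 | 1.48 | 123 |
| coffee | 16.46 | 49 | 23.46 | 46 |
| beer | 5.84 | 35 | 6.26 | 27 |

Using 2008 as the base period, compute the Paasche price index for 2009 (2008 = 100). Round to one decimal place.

Paasche price index uses current-period quantities as weights.
ΣP(2009)·Q(2009) = 1.48×123 + 23.46×46 + 6.26×27 = 182.04 + 1079.16 + 169.02 = 1430.22
ΣP(2008)·Q(2009) = 1.48×123 + 16.46×46 + 5.84×27 = 182.04 + 757.16 + 157.68 = 1096.88
Index = 1430.22 / 1096.88 × 100 = 130.3898

130.4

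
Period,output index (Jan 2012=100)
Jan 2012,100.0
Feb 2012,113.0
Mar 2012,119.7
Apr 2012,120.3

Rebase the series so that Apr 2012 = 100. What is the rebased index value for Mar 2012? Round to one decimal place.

99.5

Rebased(Mar 2012) = 119.7 / 120.3 × 100 = 99.5012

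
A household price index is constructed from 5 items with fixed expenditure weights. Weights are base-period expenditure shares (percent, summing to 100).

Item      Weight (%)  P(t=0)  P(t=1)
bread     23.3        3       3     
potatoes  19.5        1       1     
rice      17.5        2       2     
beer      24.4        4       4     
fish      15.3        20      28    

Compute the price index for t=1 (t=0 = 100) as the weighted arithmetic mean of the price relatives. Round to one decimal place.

106.1

bread: 23.3 × (3/3) = 23.3 × 1.000000 = 23.3000
potatoes: 19.5 × (1/1) = 19.5 × 1.000000 = 19.5000
rice: 17.5 × (2/2) = 17.5 × 1.000000 = 17.5000
beer: 24.4 × (4/4) = 24.4 × 1.000000 = 24.4000
fish: 15.3 × (28/20) = 15.3 × 1.400000 = 21.4200
Index = Σ wᵢ·(p₁ᵢ/p₀ᵢ) = 23.3000 + 19.5000 + 17.5000 + 24.4000 + 21.4200 = 106.1200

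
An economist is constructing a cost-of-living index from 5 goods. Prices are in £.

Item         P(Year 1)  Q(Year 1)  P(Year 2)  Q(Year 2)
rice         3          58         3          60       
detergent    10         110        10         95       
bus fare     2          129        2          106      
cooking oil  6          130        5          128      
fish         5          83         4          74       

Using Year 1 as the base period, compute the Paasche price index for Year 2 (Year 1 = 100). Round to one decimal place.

Paasche price index uses current-period quantities as weights.
ΣP(Year 2)·Q(Year 2) = 3×60 + 10×95 + 2×106 + 5×128 + 4×74 = 180 + 950 + 212 + 640 + 296 = 2278
ΣP(Year 1)·Q(Year 2) = 3×60 + 10×95 + 2×106 + 6×128 + 5×74 = 180 + 950 + 212 + 768 + 370 = 2480
Index = 2278 / 2480 × 100 = 91.8548

91.9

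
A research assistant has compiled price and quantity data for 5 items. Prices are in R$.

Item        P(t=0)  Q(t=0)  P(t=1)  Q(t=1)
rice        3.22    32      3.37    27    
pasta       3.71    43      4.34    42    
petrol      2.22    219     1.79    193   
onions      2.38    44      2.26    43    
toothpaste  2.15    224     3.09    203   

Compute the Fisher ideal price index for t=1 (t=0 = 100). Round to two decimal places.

Laspeyres component (base-period weights):
ΣP(t=1)Q(t=0) = 3.37×32 + 4.34×43 + 1.79×219 + 2.26×44 + 3.09×224 = 107.84 + 186.62 + 392.01 + 99.44 + 692.16 = 1478.07
ΣP(t=0)Q(t=0) = 3.22×32 + 3.71×43 + 2.22×219 + 2.38×44 + 2.15×224 = 103.04 + 159.53 + 486.18 + 104.72 + 481.6 = 1335.07
L = 1478.07 / 1335.07 × 100 = 110.7110
Paasche component (current-period weights):
ΣP(t=1)Q(t=1) = 3.37×27 + 4.34×42 + 1.79×193 + 2.26×43 + 3.09×203 = 90.99 + 182.28 + 345.47 + 97.18 + 627.27 = 1343.19
ΣP(t=0)Q(t=1) = 3.22×27 + 3.71×42 + 2.22×193 + 2.38×43 + 2.15×203 = 86.94 + 155.82 + 428.46 + 102.34 + 436.45 = 1210.01
P = 1343.19 / 1210.01 × 100 = 111.0065
Fisher = √(L × P) = √(110.7110 × 111.0065) = 110.8587

110.86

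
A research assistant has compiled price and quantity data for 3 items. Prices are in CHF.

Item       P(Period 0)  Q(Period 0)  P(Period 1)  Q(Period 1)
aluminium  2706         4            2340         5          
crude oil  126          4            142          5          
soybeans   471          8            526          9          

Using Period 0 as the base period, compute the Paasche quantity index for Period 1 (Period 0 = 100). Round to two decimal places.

Paasche quantity index uses current-period prices as weights.
ΣP(Period 1)·Q(Period 1) = 2340×5 + 142×5 + 526×9 = 11700 + 710 + 4734 = 17144
ΣP(Period 1)·Q(Period 0) = 2340×4 + 142×4 + 526×8 = 9360 + 568 + 4208 = 14136
Index = 17144 / 14136 × 100 = 121.2790

121.28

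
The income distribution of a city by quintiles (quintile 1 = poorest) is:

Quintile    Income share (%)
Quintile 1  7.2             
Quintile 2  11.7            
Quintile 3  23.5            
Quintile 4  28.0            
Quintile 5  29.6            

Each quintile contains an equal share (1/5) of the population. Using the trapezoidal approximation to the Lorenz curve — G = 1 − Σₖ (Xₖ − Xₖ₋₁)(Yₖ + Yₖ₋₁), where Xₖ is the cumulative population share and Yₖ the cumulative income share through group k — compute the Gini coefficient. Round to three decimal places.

0.244

Cumulative income shares Yₖ: 0.0720, 0.1890, 0.4240, 0.7040, 1.0000
Σ (Xₖ−Xₖ₋₁)(Yₖ+Yₖ₋₁) = (1/5)(0.0720+0.0000) + (1/5)(0.1890+0.0720) + (1/5)(0.4240+0.1890) + (1/5)(0.7040+0.4240) + (1/5)(1.0000+0.7040)
  = 0.0144 + 0.0522 + 0.1226 + 0.2256 + 0.3408 = 0.7556
G = 1 − 0.7556 = 0.2444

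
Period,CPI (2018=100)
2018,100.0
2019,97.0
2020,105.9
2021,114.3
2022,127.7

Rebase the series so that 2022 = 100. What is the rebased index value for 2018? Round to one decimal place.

78.3

Rebased(2018) = 100.0 / 127.7 × 100 = 78.3085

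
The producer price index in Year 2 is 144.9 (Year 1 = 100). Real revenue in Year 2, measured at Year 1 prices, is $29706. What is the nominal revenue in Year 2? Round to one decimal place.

Nominal = Real × (Index/100) = 29706 × (144.9/100)
        = 29706 × 1.449 = 43043.9940

43044.0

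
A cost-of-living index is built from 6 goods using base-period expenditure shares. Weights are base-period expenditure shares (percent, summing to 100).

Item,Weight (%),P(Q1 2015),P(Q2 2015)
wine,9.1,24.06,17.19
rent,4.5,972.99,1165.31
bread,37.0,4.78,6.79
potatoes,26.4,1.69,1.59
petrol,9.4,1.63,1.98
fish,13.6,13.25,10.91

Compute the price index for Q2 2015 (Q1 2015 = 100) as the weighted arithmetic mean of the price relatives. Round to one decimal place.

wine: 9.1 × (17.19/24.06) = 9.1 × 0.714464 = 6.5016
rent: 4.5 × (1165.31/972.99) = 4.5 × 1.197659 = 5.3895
bread: 37.0 × (6.79/4.78) = 37.0 × 1.420502 = 52.5586
potatoes: 26.4 × (1.59/1.69) = 26.4 × 0.940828 = 24.8379
petrol: 9.4 × (1.98/1.63) = 9.4 × 1.214724 = 11.4184
fish: 13.6 × (10.91/13.25) = 13.6 × 0.823396 = 11.1982
Index = Σ wᵢ·(p₁ᵢ/p₀ᵢ) = 6.5016 + 5.3895 + 52.5586 + 24.8379 + 11.4184 + 11.1982 = 111.9041

111.9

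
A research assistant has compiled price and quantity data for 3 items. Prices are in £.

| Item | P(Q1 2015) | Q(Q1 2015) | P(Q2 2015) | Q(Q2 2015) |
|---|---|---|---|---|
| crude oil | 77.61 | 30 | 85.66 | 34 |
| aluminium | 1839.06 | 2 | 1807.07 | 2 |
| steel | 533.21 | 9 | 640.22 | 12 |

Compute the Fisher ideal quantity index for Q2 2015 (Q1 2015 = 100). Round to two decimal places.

Laspeyres component (base-period weights):
ΣP(Q1 2015)Q(Q2 2015) = 77.61×34 + 1839.06×2 + 533.21×12 = 2638.74 + 3678.12 + 6398.52 = 12715.38
ΣP(Q1 2015)Q(Q1 2015) = 77.61×30 + 1839.06×2 + 533.21×9 = 2328.3 + 3678.12 + 4798.89 = 10805.31
L = 12715.38 / 10805.31 × 100 = 117.6771
Paasche component (current-period weights):
ΣP(Q2 2015)Q(Q2 2015) = 85.66×34 + 1807.07×2 + 640.22×12 = 2912.44 + 3614.14 + 7682.64 = 14209.22
ΣP(Q2 2015)Q(Q1 2015) = 85.66×30 + 1807.07×2 + 640.22×9 = 2569.8 + 3614.14 + 5761.98 = 11945.92
P = 14209.22 / 11945.92 × 100 = 118.9462
Fisher = √(L × P) = √(117.6771 × 118.9462) = 118.3100

118.31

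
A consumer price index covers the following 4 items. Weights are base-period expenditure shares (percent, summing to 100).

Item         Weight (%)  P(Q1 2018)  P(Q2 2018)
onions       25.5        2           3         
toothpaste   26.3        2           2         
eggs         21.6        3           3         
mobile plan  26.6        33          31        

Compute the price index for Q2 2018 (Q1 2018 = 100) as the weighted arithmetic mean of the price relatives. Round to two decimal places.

111.14

onions: 25.5 × (3/2) = 25.5 × 1.500000 = 38.2500
toothpaste: 26.3 × (2/2) = 26.3 × 1.000000 = 26.3000
eggs: 21.6 × (3/3) = 21.6 × 1.000000 = 21.6000
mobile plan: 26.6 × (31/33) = 26.6 × 0.939394 = 24.9879
Index = Σ wᵢ·(p₁ᵢ/p₀ᵢ) = 38.2500 + 26.3000 + 21.6000 + 24.9879 = 111.1379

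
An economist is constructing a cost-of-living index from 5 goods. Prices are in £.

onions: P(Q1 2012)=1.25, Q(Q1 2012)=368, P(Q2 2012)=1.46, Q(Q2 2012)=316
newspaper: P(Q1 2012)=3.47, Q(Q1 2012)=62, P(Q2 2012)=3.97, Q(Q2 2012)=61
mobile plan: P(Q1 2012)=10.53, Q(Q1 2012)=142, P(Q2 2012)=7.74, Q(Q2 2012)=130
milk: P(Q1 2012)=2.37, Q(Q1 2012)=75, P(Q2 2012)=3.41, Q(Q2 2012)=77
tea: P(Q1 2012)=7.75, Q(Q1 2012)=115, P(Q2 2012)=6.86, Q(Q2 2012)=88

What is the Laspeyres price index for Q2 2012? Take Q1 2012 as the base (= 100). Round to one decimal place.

90.4

Laspeyres price index uses base-period quantities as weights.
ΣP(Q2 2012)·Q(Q1 2012) = 1.46×368 + 3.97×62 + 7.74×142 + 3.41×75 + 6.86×115 = 537.28 + 246.14 + 1099.08 + 255.75 + 788.9 = 2927.15
ΣP(Q1 2012)·Q(Q1 2012) = 1.25×368 + 3.47×62 + 10.53×142 + 2.37×75 + 7.75×115 = 460 + 215.14 + 1495.26 + 177.75 + 891.25 = 3239.4
Index = 2927.15 / 3239.4 × 100 = 90.3609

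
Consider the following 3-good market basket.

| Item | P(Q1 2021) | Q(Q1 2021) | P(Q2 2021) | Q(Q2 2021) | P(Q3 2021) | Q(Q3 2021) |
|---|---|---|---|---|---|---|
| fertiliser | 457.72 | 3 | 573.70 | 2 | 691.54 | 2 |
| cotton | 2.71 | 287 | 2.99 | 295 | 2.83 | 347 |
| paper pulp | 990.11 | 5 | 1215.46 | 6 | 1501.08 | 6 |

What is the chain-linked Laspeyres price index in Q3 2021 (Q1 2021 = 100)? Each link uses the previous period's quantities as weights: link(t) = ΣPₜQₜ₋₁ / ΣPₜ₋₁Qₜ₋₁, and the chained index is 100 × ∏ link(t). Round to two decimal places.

Link Q1 2021→Q2 2021:
ΣP(Q2 2021)Q(Q1 2021) = 573.70×3 + 2.99×287 + 1215.46×5 = 1721.1 + 858.13 + 6077.3 = 8656.53
ΣP(Q1 2021)Q(Q1 2021) = 457.72×3 + 2.71×287 + 990.11×5 = 1373.16 + 777.77 + 4950.55 = 7101.48
link = 8656.53/7101.48 = 1.218975
Link Q2 2021→Q3 2021:
ΣP(Q3 2021)Q(Q2 2021) = 691.54×2 + 2.83×295 + 1501.08×6 = 1383.08 + 834.85 + 9006.48 = 11224.41
ΣP(Q2 2021)Q(Q2 2021) = 573.70×2 + 2.99×295 + 1215.46×6 = 1147.4 + 882.05 + 7292.76 = 9322.21
link = 11224.41/9322.21 = 1.204050
Chained index = 100 × 1.218975 × 1.204050 = 146.7708

146.77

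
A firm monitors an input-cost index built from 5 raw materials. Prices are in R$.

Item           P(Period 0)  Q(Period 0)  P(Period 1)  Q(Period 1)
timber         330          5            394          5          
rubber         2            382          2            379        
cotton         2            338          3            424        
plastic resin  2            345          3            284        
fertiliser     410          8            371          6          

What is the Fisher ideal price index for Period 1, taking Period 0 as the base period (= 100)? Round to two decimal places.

Laspeyres component (base-period weights):
ΣP(Period 1)Q(Period 0) = 394×5 + 2×382 + 3×338 + 3×345 + 371×8 = 1970 + 764 + 1014 + 1035 + 2968 = 7751
ΣP(Period 0)Q(Period 0) = 330×5 + 2×382 + 2×338 + 2×345 + 410×8 = 1650 + 764 + 676 + 690 + 3280 = 7060
L = 7751 / 7060 × 100 = 109.7875
Paasche component (current-period weights):
ΣP(Period 1)Q(Period 1) = 394×5 + 2×379 + 3×424 + 3×284 + 371×6 = 1970 + 758 + 1272 + 852 + 2226 = 7078
ΣP(Period 0)Q(Period 1) = 330×5 + 2×379 + 2×424 + 2×284 + 410×6 = 1650 + 758 + 848 + 568 + 2460 = 6284
P = 7078 / 6284 × 100 = 112.6353
Fisher = √(L × P) = √(109.7875 × 112.6353) = 111.2023

111.20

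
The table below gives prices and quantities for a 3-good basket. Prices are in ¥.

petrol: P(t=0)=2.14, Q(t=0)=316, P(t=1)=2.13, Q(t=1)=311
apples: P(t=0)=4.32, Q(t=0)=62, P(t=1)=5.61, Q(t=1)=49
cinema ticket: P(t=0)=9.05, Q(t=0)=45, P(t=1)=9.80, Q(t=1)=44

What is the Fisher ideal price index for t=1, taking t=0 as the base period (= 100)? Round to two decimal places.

Laspeyres component (base-period weights):
ΣP(t=1)Q(t=0) = 2.13×316 + 5.61×62 + 9.80×45 = 673.08 + 347.82 + 441 = 1461.9
ΣP(t=0)Q(t=0) = 2.14×316 + 4.32×62 + 9.05×45 = 676.24 + 267.84 + 407.25 = 1351.33
L = 1461.9 / 1351.33 × 100 = 108.1823
Paasche component (current-period weights):
ΣP(t=1)Q(t=1) = 2.13×311 + 5.61×49 + 9.80×44 = 662.43 + 274.89 + 431.2 = 1368.52
ΣP(t=0)Q(t=1) = 2.14×311 + 4.32×49 + 9.05×44 = 665.54 + 211.68 + 398.2 = 1275.42
P = 1368.52 / 1275.42 × 100 = 107.2996
Fisher = √(L × P) = √(108.1823 × 107.2996) = 107.7400

107.74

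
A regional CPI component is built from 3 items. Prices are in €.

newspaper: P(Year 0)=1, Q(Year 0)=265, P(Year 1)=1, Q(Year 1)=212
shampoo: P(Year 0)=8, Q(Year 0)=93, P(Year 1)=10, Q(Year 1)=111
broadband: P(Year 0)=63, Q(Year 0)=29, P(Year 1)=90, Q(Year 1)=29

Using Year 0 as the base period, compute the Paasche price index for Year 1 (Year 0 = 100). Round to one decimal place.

134.3

Paasche price index uses current-period quantities as weights.
ΣP(Year 1)·Q(Year 1) = 1×212 + 10×111 + 90×29 = 212 + 1110 + 2610 = 3932
ΣP(Year 0)·Q(Year 1) = 1×212 + 8×111 + 63×29 = 212 + 888 + 1827 = 2927
Index = 3932 / 2927 × 100 = 134.3355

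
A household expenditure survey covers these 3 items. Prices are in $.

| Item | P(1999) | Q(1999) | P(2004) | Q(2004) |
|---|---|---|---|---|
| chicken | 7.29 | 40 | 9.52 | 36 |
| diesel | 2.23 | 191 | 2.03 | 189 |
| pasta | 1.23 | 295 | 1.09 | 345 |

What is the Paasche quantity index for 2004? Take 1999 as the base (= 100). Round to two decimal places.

Paasche quantity index uses current-period prices as weights.
ΣP(2004)·Q(2004) = 9.52×36 + 2.03×189 + 1.09×345 = 342.72 + 383.67 + 376.05 = 1102.44
ΣP(2004)·Q(1999) = 9.52×40 + 2.03×191 + 1.09×295 = 380.8 + 387.73 + 321.55 = 1090.08
Index = 1102.44 / 1090.08 × 100 = 101.1339

101.13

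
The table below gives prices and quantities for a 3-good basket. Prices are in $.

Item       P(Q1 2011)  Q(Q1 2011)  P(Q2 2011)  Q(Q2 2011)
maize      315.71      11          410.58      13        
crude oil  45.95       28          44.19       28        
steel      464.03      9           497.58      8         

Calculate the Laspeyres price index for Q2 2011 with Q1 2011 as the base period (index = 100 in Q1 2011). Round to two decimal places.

114.51

Laspeyres price index uses base-period quantities as weights.
ΣP(Q2 2011)·Q(Q1 2011) = 410.58×11 + 44.19×28 + 497.58×9 = 4516.38 + 1237.32 + 4478.22 = 10231.92
ΣP(Q1 2011)·Q(Q1 2011) = 315.71×11 + 45.95×28 + 464.03×9 = 3472.81 + 1286.6 + 4176.27 = 8935.68
Index = 10231.92 / 8935.68 × 100 = 114.5063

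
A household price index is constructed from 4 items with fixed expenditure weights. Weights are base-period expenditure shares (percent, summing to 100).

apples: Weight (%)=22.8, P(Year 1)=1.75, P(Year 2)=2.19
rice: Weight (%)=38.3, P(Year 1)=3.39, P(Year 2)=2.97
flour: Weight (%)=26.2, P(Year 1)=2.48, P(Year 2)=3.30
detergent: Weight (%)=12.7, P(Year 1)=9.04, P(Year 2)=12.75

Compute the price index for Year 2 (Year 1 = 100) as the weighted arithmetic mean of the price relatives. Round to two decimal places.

114.86

apples: 22.8 × (2.19/1.75) = 22.8 × 1.251429 = 28.5326
rice: 38.3 × (2.97/3.39) = 38.3 × 0.876106 = 33.5549
flour: 26.2 × (3.30/2.48) = 26.2 × 1.330645 = 34.8629
detergent: 12.7 × (12.75/9.04) = 12.7 × 1.410398 = 17.9121
Index = Σ wᵢ·(p₁ᵢ/p₀ᵢ) = 28.5326 + 33.5549 + 34.8629 + 17.9121 = 114.8624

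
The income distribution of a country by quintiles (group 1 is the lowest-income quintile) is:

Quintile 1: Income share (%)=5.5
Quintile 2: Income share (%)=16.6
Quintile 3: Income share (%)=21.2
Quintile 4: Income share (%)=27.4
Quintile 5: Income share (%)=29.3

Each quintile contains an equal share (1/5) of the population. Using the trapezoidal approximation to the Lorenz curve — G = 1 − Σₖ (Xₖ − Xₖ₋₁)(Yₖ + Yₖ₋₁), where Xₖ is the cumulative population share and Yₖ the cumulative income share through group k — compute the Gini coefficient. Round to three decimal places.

Cumulative income shares Yₖ: 0.0550, 0.2210, 0.4330, 0.7070, 1.0000
Σ (Xₖ−Xₖ₋₁)(Yₖ+Yₖ₋₁) = (1/5)(0.0550+0.0000) + (1/5)(0.2210+0.0550) + (1/5)(0.4330+0.2210) + (1/5)(0.7070+0.4330) + (1/5)(1.0000+0.7070)
  = 0.0110 + 0.0552 + 0.1308 + 0.2280 + 0.3414 = 0.7664
G = 1 − 0.7664 = 0.2336

0.234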